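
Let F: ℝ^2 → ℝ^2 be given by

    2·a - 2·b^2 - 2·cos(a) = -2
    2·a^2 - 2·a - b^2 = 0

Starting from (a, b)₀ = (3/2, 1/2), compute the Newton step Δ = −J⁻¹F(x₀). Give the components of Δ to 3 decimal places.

At (3/2, 1/2): F = (4.35853, 1.250).
Jacobian J = [[2·sin(a) + 2, -4·b], [4·a - 2, -2·b]].
At the point, J = [[3.99499, -2.000], [4.000, -1.000]] (det J = 4.00501).
Solving J·Δ = −F gives Δ = (0.464, 3.106).

(0.464, 3.106)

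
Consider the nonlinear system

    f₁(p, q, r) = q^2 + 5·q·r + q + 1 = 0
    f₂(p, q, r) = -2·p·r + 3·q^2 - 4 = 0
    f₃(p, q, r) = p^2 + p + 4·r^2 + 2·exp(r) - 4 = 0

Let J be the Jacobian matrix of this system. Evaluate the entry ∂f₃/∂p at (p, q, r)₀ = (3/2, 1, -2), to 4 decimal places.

4.0000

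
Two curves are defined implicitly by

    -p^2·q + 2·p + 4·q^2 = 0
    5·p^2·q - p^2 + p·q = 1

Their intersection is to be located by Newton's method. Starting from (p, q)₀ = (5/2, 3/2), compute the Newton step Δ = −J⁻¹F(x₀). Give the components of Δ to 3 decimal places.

(-0.245, -1.039)

At (5/2, 3/2): F = (4.625, 43.375).
Jacobian J = [[-2·p·q + 2, -p^2 + 8·q], [10·p·q - 2·p + q, 5·p^2 + p]].
At the point, J = [[-5.500, 5.750], [34.000, 33.750]] (det J = -381.125).
Solving J·Δ = −F gives Δ = (-0.245, -1.039).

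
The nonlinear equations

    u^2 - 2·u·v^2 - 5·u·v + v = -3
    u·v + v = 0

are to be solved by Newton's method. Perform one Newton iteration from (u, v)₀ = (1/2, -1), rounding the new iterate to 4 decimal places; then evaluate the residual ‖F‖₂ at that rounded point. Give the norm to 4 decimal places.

1.4568

At (1/2, -1): F = (3.7500, -1.5000).
Jacobian J = [[2·u - 2·v^2 - 5·v, -4·u·v - 5·u + 1], [v, u + 1]].
At the point, J = [[4.0000, 0.5000], [-1.0000, 1.5000]] (det J = 6.5000).
Solving J·Δ = −F gives Δ = (-0.9808, 0.3462).
Then the next iterate is (u, v)₁ = (-0.4808, -0.6538).
Re-evaluating at (-0.4808, -0.6538): F = (1.416674, -0.339453), so ‖F‖₂ = 1.4568.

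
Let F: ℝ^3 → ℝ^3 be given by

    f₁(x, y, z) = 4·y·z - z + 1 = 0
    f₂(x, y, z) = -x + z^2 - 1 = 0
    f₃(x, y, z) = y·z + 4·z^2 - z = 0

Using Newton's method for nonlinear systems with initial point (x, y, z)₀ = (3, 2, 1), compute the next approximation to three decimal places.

At (3, 2, 1): F = (8.000, -3.000, 5.000).
Jacobian J = [[0, 4·z, 4·y - 1], [-1, 0, 2·z], [0, z, y + 8·z - 1]].
At the point, J = [[0.000, 4.000, 7.000], [-1.000, 0.000, 2.000], [0.000, 1.000, 9.000]] (det J = 29.000).
Solving J·Δ = −F gives Δ = (-3.828, -1.276, -0.414).
Then the next iterate is (x, y, z)₁ = (-0.828, 0.724, 0.586).

(-0.828, 0.724, 0.586)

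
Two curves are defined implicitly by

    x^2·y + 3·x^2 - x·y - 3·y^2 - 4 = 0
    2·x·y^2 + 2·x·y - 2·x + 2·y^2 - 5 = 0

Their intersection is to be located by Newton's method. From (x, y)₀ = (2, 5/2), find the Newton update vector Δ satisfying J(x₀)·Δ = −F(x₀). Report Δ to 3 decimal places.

(-0.353, -0.972)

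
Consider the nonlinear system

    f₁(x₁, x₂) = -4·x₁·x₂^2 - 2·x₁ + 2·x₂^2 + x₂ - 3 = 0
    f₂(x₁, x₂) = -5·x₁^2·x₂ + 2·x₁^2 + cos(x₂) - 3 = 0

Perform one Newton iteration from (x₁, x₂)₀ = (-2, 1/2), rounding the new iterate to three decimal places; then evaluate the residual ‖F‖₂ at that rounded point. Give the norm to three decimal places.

At (-2, 1/2): F = (4.000, -4.12242).
Jacobian J = [[-4·x₂^2 - 2, -8·x₁·x₂ + 4·x₂ + 1], [-10·x₁·x₂ + 4·x₁, -5·x₁^2 - sin(x₂)]].
At the point, J = [[-3.000, 11.000], [2.000, -20.47943]] (det J = 39.43828).
Solving J·Δ = −F gives Δ = (0.927, -0.111).
Then the next iterate is (x₁, x₂)₁ = (-1.073, 0.389).
Re-evaluating at (-1.073, 0.389): F = (0.48711, -2.01139), so ‖F‖₂ = 2.070.

2.070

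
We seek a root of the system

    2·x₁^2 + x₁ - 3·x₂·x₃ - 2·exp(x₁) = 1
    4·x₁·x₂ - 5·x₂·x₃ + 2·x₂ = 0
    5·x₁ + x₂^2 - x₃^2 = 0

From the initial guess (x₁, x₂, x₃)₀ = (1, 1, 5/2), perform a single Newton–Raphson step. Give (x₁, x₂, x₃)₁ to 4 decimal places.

(-0.8191, 0.4787, 0.4224)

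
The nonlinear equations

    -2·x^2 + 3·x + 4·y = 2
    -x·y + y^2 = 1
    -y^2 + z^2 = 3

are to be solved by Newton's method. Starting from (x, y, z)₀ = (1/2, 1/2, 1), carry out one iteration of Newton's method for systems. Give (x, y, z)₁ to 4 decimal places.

At (1/2, 1/2, 1): F = (1.0000, -1.0000, -2.2500).
Jacobian J = [[-4·x + 3, 4, 0], [-y, -x + 2·y, 0], [0, -2·y, 2·z]].
At the point, J = [[1.0000, 4.0000, 0.0000], [-0.5000, 0.5000, 0.0000], [0.0000, -1.0000, 2.0000]] (det J = 5.0000).
Solving J·Δ = −F gives Δ = (-1.8000, 0.2000, 1.2250).
Then the next iterate is (x, y, z)₁ = (-1.3000, 0.7000, 2.2250).

(-1.3000, 0.7000, 2.2250)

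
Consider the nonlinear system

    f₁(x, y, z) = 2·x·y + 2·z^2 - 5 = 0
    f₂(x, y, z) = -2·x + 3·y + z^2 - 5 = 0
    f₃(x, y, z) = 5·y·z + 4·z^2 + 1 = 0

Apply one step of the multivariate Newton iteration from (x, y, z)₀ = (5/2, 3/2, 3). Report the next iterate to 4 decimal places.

(-3.4048, -26.3333, 14.3651)

At (5/2, 3/2, 3): F = (20.5000, 3.5000, 59.5000).
Jacobian J = [[2·y, 2·x, 4·z], [-2, 3, 2·z], [0, 5·z, 5·y + 8·z]].
At the point, J = [[3.0000, 5.0000, 12.0000], [-2.0000, 3.0000, 6.0000], [0.0000, 15.0000, 31.5000]] (det J = -31.5000).
Solving J·Δ = −F gives Δ = (-5.9048, -27.8333, 11.3651).
Then the next iterate is (x, y, z)₁ = (-3.4048, -26.3333, 14.3651).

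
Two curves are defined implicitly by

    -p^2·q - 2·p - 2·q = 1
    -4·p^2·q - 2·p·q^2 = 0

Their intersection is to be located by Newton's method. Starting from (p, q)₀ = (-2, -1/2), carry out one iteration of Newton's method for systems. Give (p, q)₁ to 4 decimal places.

At (-2, -1/2): F = (6.0000, 9.0000).
Jacobian J = [[-2·p·q - 2, -p^2 - 2], [-8·p·q - 2·q^2, -4·p^2 - 4·p·q]].
At the point, J = [[-4.0000, -6.0000], [-8.5000, -20.0000]] (det J = 29.0000).
Solving J·Δ = −F gives Δ = (2.2759, -0.5172).
Then the next iterate is (p, q)₁ = (0.2759, -1.0172).

(0.2759, -1.0172)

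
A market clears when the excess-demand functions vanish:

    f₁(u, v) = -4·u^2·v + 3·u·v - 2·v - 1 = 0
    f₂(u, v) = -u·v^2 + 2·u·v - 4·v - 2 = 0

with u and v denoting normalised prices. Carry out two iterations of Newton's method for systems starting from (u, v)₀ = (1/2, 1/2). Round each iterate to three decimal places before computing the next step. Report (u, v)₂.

(0.840, -0.879)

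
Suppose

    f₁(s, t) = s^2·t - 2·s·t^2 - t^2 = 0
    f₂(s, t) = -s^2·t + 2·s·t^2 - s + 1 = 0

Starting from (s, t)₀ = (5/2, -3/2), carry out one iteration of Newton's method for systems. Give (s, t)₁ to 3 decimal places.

(4.399, 0.383)

At (5/2, -3/2): F = (-22.875, 19.125).
Jacobian J = [[2·s·t - 2·t^2, s^2 - 4·s·t - 2·t], [-2·s·t + 2·t^2 - 1, -s^2 + 4·s·t]].
At the point, J = [[-12.000, 24.250], [11.000, -21.250]] (det J = -11.750).
Solving J·Δ = −F gives Δ = (1.899, 1.883).
Then the next iterate is (s, t)₁ = (4.399, 0.383).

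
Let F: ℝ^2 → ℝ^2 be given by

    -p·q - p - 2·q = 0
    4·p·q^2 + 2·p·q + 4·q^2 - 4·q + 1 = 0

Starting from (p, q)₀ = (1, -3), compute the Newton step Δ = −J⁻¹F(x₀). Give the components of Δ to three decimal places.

At (1, -3): F = (8.000, 79.000).
Jacobian J = [[-q - 1, -p - 2], [4·q^2 + 2·q, 8·p·q + 2·p + 8·q - 4]].
At the point, J = [[2.000, -3.000], [30.000, -50.000]] (det J = -10.000).
Solving J·Δ = −F gives Δ = (-16.300, -8.200).

(-16.300, -8.200)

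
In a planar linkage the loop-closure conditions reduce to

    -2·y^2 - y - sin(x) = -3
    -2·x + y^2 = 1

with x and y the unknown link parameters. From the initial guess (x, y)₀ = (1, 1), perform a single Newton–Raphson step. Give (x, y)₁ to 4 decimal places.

(-0.0544, 0.9456)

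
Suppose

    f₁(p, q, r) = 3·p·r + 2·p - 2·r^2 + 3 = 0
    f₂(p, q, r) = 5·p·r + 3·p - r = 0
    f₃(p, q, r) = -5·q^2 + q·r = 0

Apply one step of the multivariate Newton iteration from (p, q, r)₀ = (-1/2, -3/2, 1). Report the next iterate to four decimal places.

(0.3396, -0.6571, 1.4906)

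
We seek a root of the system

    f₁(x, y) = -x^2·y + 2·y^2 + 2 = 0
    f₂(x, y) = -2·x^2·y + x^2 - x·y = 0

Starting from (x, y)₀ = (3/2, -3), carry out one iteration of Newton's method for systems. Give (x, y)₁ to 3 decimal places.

(1.055, -1.404)

At (3/2, -3): F = (26.750, 20.250).
Jacobian J = [[-2·x·y, -x^2 + 4·y], [-4·x·y + 2·x - y, -2·x^2 - x]].
At the point, J = [[9.000, -14.250], [24.000, -6.000]] (det J = 288.000).
Solving J·Δ = −F gives Δ = (-0.445, 1.596).
Then the next iterate is (x, y)₁ = (1.055, -1.404).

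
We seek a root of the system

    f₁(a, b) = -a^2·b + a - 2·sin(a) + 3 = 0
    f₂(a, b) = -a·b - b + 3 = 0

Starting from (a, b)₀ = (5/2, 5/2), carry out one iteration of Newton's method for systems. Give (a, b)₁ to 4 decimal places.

(2.3060, 0.9957)

At (5/2, 5/2): F = (-11.321944, -5.7500).
Jacobian J = [[-2·a·b - 2·cos(a) + 1, -a^2], [-b, -a - 1]].
At the point, J = [[-9.897713, -6.2500], [-2.5000, -3.5000]] (det J = 19.016995).
Solving J·Δ = −F gives Δ = (-0.1940, -1.5043).
Then the next iterate is (a, b)₁ = (2.3060, 0.9957).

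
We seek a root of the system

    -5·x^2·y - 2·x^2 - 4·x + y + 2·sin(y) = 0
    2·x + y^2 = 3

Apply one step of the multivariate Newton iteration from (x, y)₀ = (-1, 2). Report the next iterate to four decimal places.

At (-1, 2): F = (-4.181405, -1.0000).
Jacobian J = [[-10·x·y - 4·x - 4, -5·x^2 + 2·cos(y) + 1], [2, 2·y]].
At the point, J = [[20.0000, -4.832294], [2.0000, 4.0000]] (det J = 89.664587).
Solving J·Δ = −F gives Δ = (0.2404, 0.1298).
Then the next iterate is (x, y)₁ = (-0.7596, 2.1298).

(-0.7596, 2.1298)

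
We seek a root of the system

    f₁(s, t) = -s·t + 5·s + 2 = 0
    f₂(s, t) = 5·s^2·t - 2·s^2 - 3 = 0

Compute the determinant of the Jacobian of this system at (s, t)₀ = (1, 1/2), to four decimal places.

23.5000

J = [[-t + 5, -s], [10·s·t - 4·s, 5·s^2]].
At the point, J = [[4.5000, -1.0000], [1.0000, 5.0000]].
det J = 23.5000.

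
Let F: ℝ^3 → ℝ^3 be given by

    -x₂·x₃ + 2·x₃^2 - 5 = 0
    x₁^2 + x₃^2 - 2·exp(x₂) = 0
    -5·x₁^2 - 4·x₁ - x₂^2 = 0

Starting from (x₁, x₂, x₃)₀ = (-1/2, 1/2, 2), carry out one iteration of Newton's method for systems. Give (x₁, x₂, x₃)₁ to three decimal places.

(-0.881, 0.619, 1.765)

At (-1/2, 1/2, 2): F = (2.000, 0.95256, 0.500).
Jacobian J = [[0, -x₃, -x₂ + 4·x₃], [2·x₁, -2·exp(x₂), 2·x₃], [-10·x₁ - 4, -2·x₂, 0]].
At the point, J = [[0.000, -2.000, 7.500], [-1.000, -3.29744, 4.000], [1.000, -1.000, 0.000]] (det J = 24.23082).
Solving J·Δ = −F gives Δ = (-0.381, 0.119, -0.235).
Then the next iterate is (x₁, x₂, x₃)₁ = (-0.881, 0.619, 1.765).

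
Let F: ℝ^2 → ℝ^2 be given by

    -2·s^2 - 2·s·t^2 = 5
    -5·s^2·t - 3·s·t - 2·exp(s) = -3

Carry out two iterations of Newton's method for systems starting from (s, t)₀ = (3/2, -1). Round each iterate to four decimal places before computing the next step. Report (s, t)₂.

At (3/2, -1): F = (-12.5000, 9.786622).
Jacobian J = [[-4·s - 2·t^2, -4·s·t], [-10·s·t - 3·t - 2·exp(s), -5·s^2 - 3·s]].
At the point, J = [[-8.0000, 6.0000], [9.036622, -15.7500]] (det J = 71.780269).
Solving J·Δ = −F gives Δ = (-1.9247, -0.4829).
Then the next iterate is (s, t)₁ = (-0.4247, -1.4829).
Round to (-0.4247, -1.4829) and repeat: F = (-3.492916, 1.140059), J = [[-2.699185, -2.519151], [-3.157108, 0.372250]].
Δ = (0.1755, -1.5745), so (s, t)₂ = (-0.2492, -3.0574).

(-0.2492, -3.0574)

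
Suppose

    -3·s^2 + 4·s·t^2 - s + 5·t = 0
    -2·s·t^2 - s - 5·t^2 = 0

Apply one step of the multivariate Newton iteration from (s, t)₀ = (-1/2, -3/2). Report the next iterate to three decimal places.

At (-1/2, -3/2): F = (-12.250, -8.500).
Jacobian J = [[-6·s + 4·t^2 - 1, 8·s·t + 5], [-2·t^2 - 1, -4·s·t - 10·t]].
At the point, J = [[11.000, 11.000], [-5.500, 12.000]] (det J = 192.500).
Solving J·Δ = −F gives Δ = (0.278, 0.836).
Then the next iterate is (s, t)₁ = (-0.222, -0.664).

(-0.222, -0.664)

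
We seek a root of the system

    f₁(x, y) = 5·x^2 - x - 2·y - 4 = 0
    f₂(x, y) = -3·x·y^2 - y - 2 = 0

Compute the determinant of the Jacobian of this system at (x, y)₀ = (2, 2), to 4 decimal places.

-499.0000

J = [[10·x - 1, -2], [-3·y^2, -6·x·y - 1]].
At the point, J = [[19.0000, -2.0000], [-12.0000, -25.0000]].
det J = -499.0000.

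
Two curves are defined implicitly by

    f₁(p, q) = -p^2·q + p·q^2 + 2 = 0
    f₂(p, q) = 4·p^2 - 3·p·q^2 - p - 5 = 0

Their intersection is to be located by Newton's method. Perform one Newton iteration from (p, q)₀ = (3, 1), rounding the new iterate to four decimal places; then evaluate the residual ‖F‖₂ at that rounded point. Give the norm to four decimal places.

At (3, 1): F = (-4.0000, 19.0000).
Jacobian J = [[-2·p·q + q^2, -p^2 + 2·p·q], [8·p - 3·q^2 - 1, -6·p·q]].
At the point, J = [[-5.0000, -3.0000], [20.0000, -18.0000]] (det J = 150.0000).
Solving J·Δ = −F gives Δ = (-0.8600, 0.1000).
Then the next iterate is (p, q)₁ = (2.1400, 1.1000).
Re-evaluating at (2.1400, 1.1000): F = (-0.448160, 3.4102), so ‖F‖₂ = 3.4395.

3.4395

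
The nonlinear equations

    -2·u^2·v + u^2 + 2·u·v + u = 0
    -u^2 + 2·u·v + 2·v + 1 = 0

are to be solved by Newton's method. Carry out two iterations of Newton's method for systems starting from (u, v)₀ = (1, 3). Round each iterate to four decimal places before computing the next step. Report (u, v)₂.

At (1, 3): F = (2.0000, 12.0000).
Jacobian J = [[-4·u·v + 2·u + 2·v + 1, -2·u^2 + 2·u], [-2·u + 2·v, 2·u + 2]].
At the point, J = [[-3.0000, 0.0000], [4.0000, 4.0000]] (det J = -12.0000).
Solving J·Δ = −F gives Δ = (0.6667, -3.6667).
Then the next iterate is (u, v)₁ = (1.6667, -0.6667).
Round to (1.6667, -0.6667) and repeat: F = (5.926248, -5.333667), J = [[7.444756, -2.222378], [-4.6668, 5.3334]].
Δ = (-0.6734, 0.4108), so (u, v)₂ = (0.9933, -0.2559).

(0.9933, -0.2559)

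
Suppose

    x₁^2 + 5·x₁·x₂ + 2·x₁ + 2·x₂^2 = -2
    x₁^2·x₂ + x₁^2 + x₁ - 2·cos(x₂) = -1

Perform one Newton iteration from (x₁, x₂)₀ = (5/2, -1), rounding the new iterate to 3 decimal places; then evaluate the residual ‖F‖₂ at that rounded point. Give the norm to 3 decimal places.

737.105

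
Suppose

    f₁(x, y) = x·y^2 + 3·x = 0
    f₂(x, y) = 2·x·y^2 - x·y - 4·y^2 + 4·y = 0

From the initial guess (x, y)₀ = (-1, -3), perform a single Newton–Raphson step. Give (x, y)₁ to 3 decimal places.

At (-1, -3): F = (-12.000, -69.000).
Jacobian J = [[y^2 + 3, 2·x·y], [2·y^2 - y, 4·x·y - x - 8·y + 4]].
At the point, J = [[12.000, 6.000], [21.000, 41.000]] (det J = 366.000).
Solving J·Δ = −F gives Δ = (0.213, 1.574).
Then the next iterate is (x, y)₁ = (-0.787, -1.426).

(-0.787, -1.426)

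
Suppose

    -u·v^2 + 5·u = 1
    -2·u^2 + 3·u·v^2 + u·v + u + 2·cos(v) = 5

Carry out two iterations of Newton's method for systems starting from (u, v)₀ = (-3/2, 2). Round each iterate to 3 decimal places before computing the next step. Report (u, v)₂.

(0.437, 1.186)

At (-3/2, 2): F = (-2.500, -32.83229).
Jacobian J = [[-v^2 + 5, -2·u·v], [-4·u + 3·v^2 + v + 1, 6·u·v + u - 2·sin(v)]].
At the point, J = [[1.000, 6.000], [21.000, -21.31859]] (det J = -147.31859).
Solving J·Δ = −F gives Δ = (1.699, 0.134).
Then the next iterate is (u, v)₁ = (0.199, 2.134).
Round to (0.199, 2.134) and repeat: F = (-0.91124, -2.80462), J = [[0.44604, -0.84933], [15.99987, 1.05590]].
Δ = (0.238, -0.948), so (u, v)₂ = (0.437, 1.186).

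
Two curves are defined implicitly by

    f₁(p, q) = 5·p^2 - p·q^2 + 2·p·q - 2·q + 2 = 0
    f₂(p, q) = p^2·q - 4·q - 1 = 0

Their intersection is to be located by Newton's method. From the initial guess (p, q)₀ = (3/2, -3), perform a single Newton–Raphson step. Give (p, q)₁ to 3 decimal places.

(1.909, -2.675)

At (3/2, -3): F = (-3.250, 4.250).
Jacobian J = [[10·p - q^2 + 2·q, -2·p·q + 2·p - 2], [2·p·q, p^2 - 4]].
At the point, J = [[0.000, 10.000], [-9.000, -1.750]] (det J = 90.000).
Solving J·Δ = −F gives Δ = (0.409, 0.325).
Then the next iterate is (p, q)₁ = (1.909, -2.675).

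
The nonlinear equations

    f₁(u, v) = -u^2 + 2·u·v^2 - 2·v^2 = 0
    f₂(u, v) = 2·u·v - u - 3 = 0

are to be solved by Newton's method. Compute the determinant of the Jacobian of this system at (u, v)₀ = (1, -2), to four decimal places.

J = [[-2·u + 2·v^2, 4·u·v - 4·v], [2·v - 1, 2·u]].
At the point, J = [[6.0000, 0.0000], [-5.0000, 2.0000]].
det J = 12.0000.

12.0000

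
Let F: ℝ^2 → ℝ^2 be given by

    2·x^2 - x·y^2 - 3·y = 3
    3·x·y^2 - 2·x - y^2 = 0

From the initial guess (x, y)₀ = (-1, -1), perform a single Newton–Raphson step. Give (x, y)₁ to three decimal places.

(-0.600, -0.800)

At (-1, -1): F = (3.000, -2.000).
Jacobian J = [[4·x - y^2, -2·x·y - 3], [3·y^2 - 2, 6·x·y - 2·y]].
At the point, J = [[-5.000, -5.000], [1.000, 8.000]] (det J = -35.000).
Solving J·Δ = −F gives Δ = (0.400, 0.200).
Then the next iterate is (x, y)₁ = (-0.600, -0.800).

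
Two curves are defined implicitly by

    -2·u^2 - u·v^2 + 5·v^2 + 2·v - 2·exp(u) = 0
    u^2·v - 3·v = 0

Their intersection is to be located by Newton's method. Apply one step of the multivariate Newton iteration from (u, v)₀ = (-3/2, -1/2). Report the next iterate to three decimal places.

At (-3/2, -1/2): F = (-4.32126, 0.375).
Jacobian J = [[-4·u - v^2 - 2·exp(u), -2·u·v + 10·v + 2], [2·u·v, u^2 - 3]].
At the point, J = [[5.30374, -4.500], [1.500, -0.750]] (det J = 2.77220).
Solving J·Δ = −F gives Δ = (-1.778, -3.056).
Then the next iterate is (u, v)₁ = (-3.278, -3.556).

(-3.278, -3.556)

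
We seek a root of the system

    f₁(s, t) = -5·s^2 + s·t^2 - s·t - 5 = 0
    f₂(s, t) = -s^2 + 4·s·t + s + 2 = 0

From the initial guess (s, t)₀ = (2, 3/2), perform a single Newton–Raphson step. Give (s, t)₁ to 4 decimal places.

At (2, 3/2): F = (-23.5000, 12.0000).
Jacobian J = [[-10·s + t^2 - t, 2·s·t - s], [-2·s + 4·t + 1, 4·s]].
At the point, J = [[-19.2500, 4.0000], [3.0000, 8.0000]] (det J = -166.0000).
Solving J·Δ = −F gives Δ = (-1.4217, -0.9669).
Then the next iterate is (s, t)₁ = (0.5783, 0.5331).

(0.5783, 0.5331)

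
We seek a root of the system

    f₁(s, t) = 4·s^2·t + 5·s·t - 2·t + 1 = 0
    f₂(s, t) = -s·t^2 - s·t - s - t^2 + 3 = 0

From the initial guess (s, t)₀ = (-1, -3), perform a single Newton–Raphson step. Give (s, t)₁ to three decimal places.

At (-1, -3): F = (10.000, 1.000).
Jacobian J = [[8·s·t + 5·t, 4·s^2 + 5·s - 2], [-t^2 - t - 1, -2·s·t - s - 2·t]].
At the point, J = [[9.000, -3.000], [-7.000, 1.000]] (det J = -12.000).
Solving J·Δ = −F gives Δ = (1.083, 6.583).
Then the next iterate is (s, t)₁ = (0.083, 3.583).

(0.083, 3.583)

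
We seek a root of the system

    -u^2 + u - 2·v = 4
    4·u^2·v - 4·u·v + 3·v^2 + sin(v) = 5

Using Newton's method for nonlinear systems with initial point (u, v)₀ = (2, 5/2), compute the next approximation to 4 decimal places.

(-24.6033, 36.9049)

At (2, 5/2): F = (-11.0000, 34.348472).
Jacobian J = [[-2·u + 1, -2], [8·u·v - 4·v, 4·u^2 - 4·u + 6·v + cos(v)]].
At the point, J = [[-3.0000, -2.0000], [30.0000, 22.198856]] (det J = -6.596569).
Solving J·Δ = −F gives Δ = (-26.6033, 34.4049).
Then the next iterate is (u, v)₁ = (-24.6033, 36.9049).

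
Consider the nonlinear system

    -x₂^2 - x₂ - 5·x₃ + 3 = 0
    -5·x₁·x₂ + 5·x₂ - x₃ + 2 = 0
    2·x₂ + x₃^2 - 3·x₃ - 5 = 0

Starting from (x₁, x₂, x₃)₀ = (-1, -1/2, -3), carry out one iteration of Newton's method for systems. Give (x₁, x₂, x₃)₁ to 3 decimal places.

(-41.240, 9.925, 0.650)

At (-1, -1/2, -3): F = (18.250, 0.000, 12.000).
Jacobian J = [[0, -2·x₂ - 1, -5], [-5·x₂, -5·x₁ + 5, -1], [0, 2, 2·x₃ - 3]].
At the point, J = [[0.000, 0.000, -5.000], [2.500, 10.000, -1.000], [0.000, 2.000, -9.000]] (det J = -25.000).
Solving J·Δ = −F gives Δ = (-40.240, 10.425, 3.650).
Then the next iterate is (x₁, x₂, x₃)₁ = (-41.240, 9.925, 0.650).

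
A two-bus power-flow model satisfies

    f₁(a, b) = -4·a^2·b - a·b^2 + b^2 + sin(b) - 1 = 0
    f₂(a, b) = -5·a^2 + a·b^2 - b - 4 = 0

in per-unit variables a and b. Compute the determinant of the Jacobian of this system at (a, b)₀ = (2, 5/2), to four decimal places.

-716.0157

J = [[-8·a·b - b^2, -4·a^2 - 2·a·b + 2·b + cos(b)], [-10·a + b^2, 2·a·b - 1]].
At the point, J = [[-46.2500, -21.801144], [-13.7500, 9.0000]].
det J = -716.0157.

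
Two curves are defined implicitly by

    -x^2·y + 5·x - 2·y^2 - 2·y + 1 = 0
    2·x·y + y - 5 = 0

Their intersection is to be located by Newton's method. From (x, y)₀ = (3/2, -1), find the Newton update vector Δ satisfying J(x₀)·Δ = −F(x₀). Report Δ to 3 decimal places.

(-1.294, 1.603)

At (3/2, -1): F = (10.750, -9.000).
Jacobian J = [[-2·x·y + 5, -x^2 - 4·y - 2], [2·y, 2·x + 1]].
At the point, J = [[8.000, -0.250], [-2.000, 4.000]] (det J = 31.500).
Solving J·Δ = −F gives Δ = (-1.294, 1.603).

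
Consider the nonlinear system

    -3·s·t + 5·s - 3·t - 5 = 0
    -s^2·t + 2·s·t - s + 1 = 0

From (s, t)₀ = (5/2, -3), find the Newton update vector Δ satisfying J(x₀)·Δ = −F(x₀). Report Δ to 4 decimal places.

(0.3778, 4.2180)

At (5/2, -3): F = (39.0000, 2.2500).
Jacobian J = [[-3·t + 5, -3·s - 3], [-2·s·t + 2·t - 1, -s^2 + 2·s]].
At the point, J = [[14.0000, -10.5000], [8.0000, -1.2500]] (det J = 66.5000).
Solving J·Δ = −F gives Δ = (0.3778, 4.2180).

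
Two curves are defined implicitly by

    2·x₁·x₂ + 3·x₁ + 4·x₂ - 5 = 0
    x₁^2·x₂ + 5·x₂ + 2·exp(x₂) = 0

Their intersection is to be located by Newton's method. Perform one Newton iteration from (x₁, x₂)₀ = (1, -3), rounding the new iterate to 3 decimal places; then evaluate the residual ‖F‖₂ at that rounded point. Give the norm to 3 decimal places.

At (1, -3): F = (-20.000, -17.90043).
Jacobian J = [[2·x₂ + 3, 2·x₁ + 4], [2·x₁·x₂, x₁^2 + 2·exp(x₂) + 5]].
At the point, J = [[-3.000, 6.000], [-6.000, 6.09957]] (det J = 17.70128).
Solving J·Δ = −F gives Δ = (0.824, 3.745).
Then the next iterate is (x₁, x₂)₁ = (1.824, 0.745).
Re-evaluating at (1.824, 0.745): F = (6.16976, 10.41648), so ‖F‖₂ = 12.107.

12.107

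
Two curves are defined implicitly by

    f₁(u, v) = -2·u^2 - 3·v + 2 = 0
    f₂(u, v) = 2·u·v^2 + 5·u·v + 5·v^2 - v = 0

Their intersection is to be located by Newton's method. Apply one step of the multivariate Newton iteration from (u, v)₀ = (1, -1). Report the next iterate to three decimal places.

At (1, -1): F = (3.000, 3.000).
Jacobian J = [[-4·u, -3], [2·v^2 + 5·v, 4·u·v + 5·u + 10·v - 1]].
At the point, J = [[-4.000, -3.000], [-3.000, -10.000]] (det J = 31.000).
Solving J·Δ = −F gives Δ = (0.677, 0.097).
Then the next iterate is (u, v)₁ = (1.677, -0.903).

(1.677, -0.903)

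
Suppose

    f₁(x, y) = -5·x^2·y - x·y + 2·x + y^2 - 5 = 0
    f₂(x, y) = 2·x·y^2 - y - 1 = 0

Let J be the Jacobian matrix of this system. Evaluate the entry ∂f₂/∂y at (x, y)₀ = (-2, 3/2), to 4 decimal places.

-13.0000

∂f₂/∂y = 4·x·y - 1.
At (-2, 3/2) this is -13.0000.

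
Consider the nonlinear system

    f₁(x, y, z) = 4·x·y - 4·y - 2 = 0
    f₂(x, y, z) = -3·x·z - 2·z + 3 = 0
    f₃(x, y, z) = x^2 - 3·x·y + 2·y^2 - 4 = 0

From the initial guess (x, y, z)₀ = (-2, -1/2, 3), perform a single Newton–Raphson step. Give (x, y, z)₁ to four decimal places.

At (-2, -1/2, 3): F = (4.0000, 15.0000, -2.5000).
Jacobian J = [[4·y, 4·x - 4, 0], [-3·z, 0, -3·x - 2], [2·x - 3·y, -3·x + 4·y, 0]].
At the point, J = [[-2.0000, -12.0000, 0.0000], [-9.0000, 0.0000, 4.0000], [-2.5000, 4.0000, 0.0000]] (det J = 152.0000).
Solving J·Δ = −F gives Δ = (-0.3684, 0.3947, -4.5789).
Then the next iterate is (x, y, z)₁ = (-2.3684, -0.1053, -1.5789).

(-2.3684, -0.1053, -1.5789)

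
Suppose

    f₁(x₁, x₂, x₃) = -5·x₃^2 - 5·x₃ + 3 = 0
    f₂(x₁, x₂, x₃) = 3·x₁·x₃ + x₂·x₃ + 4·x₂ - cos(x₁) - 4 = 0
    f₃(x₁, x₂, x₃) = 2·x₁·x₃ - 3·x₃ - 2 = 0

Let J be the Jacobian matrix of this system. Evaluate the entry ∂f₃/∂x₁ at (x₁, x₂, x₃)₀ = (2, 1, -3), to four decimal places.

-6.0000

∂f₃/∂x₁ = 2·x₃.
At (2, 1, -3) this is -6.0000.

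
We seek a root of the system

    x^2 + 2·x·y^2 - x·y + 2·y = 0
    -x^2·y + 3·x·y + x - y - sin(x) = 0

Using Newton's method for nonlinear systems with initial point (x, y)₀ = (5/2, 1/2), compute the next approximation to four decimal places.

(-0.6025, 2.3361)

At (5/2, 1/2): F = (7.2500, 2.026528).
Jacobian J = [[2·x + 2·y^2 - y, 4·x·y - x + 2], [-2·x·y + 3·y - cos(x) + 1, -x^2 + 3·x - 1]].
At the point, J = [[5.0000, 4.5000], [0.801144, 0.2500]] (det J = -2.355146).
Solving J·Δ = −F gives Δ = (-3.1025, 1.8361).
Then the next iterate is (x, y)₁ = (-0.6025, 2.3361).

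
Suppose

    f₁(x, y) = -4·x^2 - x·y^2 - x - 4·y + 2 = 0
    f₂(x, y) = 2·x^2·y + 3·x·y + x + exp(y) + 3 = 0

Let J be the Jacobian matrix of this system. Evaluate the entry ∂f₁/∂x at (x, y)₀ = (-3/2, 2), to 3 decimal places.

7.000

∂f₁/∂x = -8·x - y^2 - 1.
At (-3/2, 2) this is 7.000.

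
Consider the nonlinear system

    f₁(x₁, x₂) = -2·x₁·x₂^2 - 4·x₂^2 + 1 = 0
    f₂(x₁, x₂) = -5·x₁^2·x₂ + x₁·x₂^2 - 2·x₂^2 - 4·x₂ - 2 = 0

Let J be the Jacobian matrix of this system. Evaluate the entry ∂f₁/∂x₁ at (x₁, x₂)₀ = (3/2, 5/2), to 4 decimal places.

∂f₁/∂x₁ = -2·x₂^2.
At (3/2, 5/2) this is -12.5000.

-12.5000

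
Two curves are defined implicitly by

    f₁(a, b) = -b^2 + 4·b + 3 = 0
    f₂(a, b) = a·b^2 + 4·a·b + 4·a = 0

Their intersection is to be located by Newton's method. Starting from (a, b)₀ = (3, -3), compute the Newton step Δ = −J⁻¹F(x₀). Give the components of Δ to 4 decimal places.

(7.8000, 1.8000)

At (3, -3): F = (-18.0000, 3.0000).
Jacobian J = [[0, -2·b + 4], [b^2 + 4·b + 4, 2·a·b + 4·a]].
At the point, J = [[0.0000, 10.0000], [1.0000, -6.0000]] (det J = -10.0000).
Solving J·Δ = −F gives Δ = (7.8000, 1.8000).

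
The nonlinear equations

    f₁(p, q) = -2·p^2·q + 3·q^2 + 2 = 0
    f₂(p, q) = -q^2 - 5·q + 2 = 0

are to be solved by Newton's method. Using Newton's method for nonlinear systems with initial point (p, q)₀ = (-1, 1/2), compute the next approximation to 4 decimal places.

(-1.8125, 0.3750)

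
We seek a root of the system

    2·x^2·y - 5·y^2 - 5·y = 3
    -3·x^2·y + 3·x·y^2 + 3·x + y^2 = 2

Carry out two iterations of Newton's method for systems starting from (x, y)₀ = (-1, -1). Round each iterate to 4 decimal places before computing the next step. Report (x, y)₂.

At (-1, -1): F = (-5.0000, -4.0000).
Jacobian J = [[4·x·y, 2·x^2 - 10·y - 5], [-6·x·y + 3·y^2 + 3, -3·x^2 + 6·x·y + 2·y]].
At the point, J = [[4.0000, 7.0000], [0.0000, 1.0000]] (det J = 4.0000).
Solving J·Δ = −F gives Δ = (-5.7500, 4.0000).
Then the next iterate is (x, y)₁ = (-6.7500, 3.0000).
Round to (-6.7500, 3.0000) and repeat: F = (210.3750, -605.5625), J = [[-81.0000, 56.1250], [151.5000, -252.1875]].
Δ = (1.5990, -1.4407), so (x, y)₂ = (-5.1510, 1.5593).

(-5.1510, 1.5593)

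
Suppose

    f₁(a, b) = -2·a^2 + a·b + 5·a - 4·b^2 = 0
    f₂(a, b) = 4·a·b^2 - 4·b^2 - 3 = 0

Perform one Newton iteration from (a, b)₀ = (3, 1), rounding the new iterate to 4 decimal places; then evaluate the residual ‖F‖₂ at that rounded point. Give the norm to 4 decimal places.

1.1136

At (3, 1): F = (-4.0000, 5.0000).
Jacobian J = [[-4·a + b + 5, a - 8·b], [4·b^2, 8·a·b - 8·b]].
At the point, J = [[-6.0000, -5.0000], [4.0000, 16.0000]] (det J = -76.0000).
Solving J·Δ = −F gives Δ = (-0.5132, -0.1842).
Then the next iterate is (a, b)₁ = (2.4868, 0.8158).
Re-evaluating at (2.4868, 0.8158): F = (-0.567736, 0.958038), so ‖F‖₂ = 1.1136.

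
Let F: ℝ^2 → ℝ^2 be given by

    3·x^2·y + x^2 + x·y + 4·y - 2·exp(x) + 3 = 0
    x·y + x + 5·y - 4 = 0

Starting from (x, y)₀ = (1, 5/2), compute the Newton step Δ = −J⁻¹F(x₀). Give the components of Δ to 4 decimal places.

(-0.2728, -1.8409)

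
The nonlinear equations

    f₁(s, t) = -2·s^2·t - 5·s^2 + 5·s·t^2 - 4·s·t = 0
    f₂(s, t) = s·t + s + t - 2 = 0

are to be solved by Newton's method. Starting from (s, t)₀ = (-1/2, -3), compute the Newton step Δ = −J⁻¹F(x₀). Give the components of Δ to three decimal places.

(-0.850, 4.598)

At (-1/2, -3): F = (-28.250, -4.000).
Jacobian J = [[-4·s·t - 10·s + 5·t^2 - 4·t, -2·s^2 + 10·s·t - 4·s], [t + 1, s + 1]].
At the point, J = [[56.000, 16.500], [-2.000, 0.500]] (det J = 61.000).
Solving J·Δ = −F gives Δ = (-0.850, 4.598).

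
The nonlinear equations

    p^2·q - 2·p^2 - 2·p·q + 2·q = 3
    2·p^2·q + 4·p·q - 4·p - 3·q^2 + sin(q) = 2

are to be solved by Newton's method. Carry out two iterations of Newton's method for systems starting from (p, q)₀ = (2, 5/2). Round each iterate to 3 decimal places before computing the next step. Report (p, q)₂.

At (2, 5/2): F = (-6.000, 11.84847).
Jacobian J = [[2·p·q - 4·p - 2·q, p^2 - 2·p + 2], [4·p·q + 4·q - 4, 2·p^2 + 4·p - 6·q + cos(q)]].
At the point, J = [[-3.000, 2.000], [26.000, 0.19886]] (det J = -52.59657).
Solving J·Δ = −F gives Δ = (-0.473, 2.290).
Then the next iterate is (p, q)₁ = (1.527, 4.790).
Round to (1.527, 4.790) and repeat: F = (-1.54314, -26.34201), J = [[-1.05934, 1.27773], [44.41732, -17.89101]].
Δ = (1.621, 2.551), so (p, q)₂ = (3.148, 7.341).

(3.148, 7.341)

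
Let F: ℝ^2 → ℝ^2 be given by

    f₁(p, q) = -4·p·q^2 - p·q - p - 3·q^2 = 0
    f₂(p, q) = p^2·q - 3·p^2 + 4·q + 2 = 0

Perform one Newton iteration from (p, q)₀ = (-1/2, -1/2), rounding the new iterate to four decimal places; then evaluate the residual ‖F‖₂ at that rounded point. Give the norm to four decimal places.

0.0593

At (-1/2, -1/2): F = (0.0000, -0.8750).
Jacobian J = [[-4·q^2 - q - 1, -8·p·q - p - 6·q], [2·p·q - 6·p, p^2 + 4]].
At the point, J = [[-1.5000, 1.5000], [3.5000, 4.2500]] (det J = -11.6250).
Solving J·Δ = −F gives Δ = (0.1129, 0.1129).
Then the next iterate is (p, q)₁ = (-0.3871, -0.3871).
Re-evaluating at (-0.3871, -0.3871): F = (0.019737, -0.055945), so ‖F‖₂ = 0.0593.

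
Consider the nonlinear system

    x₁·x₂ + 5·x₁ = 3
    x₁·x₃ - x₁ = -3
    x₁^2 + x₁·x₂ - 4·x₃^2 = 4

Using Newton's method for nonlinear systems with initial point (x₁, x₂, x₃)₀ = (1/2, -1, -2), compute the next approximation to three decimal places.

At (1/2, -1, -2): F = (-1.000, 1.500, -20.250).
Jacobian J = [[x₂ + 5, x₁, 0], [x₃ - 1, 0, x₁], [2·x₁ + x₂, x₁, -8·x₃]].
At the point, J = [[4.000, 0.500, 0.000], [-3.000, 0.000, 0.500], [0.000, 0.500, 16.000]] (det J = 23.000).
Solving J·Δ = −F gives Δ = (0.731, -3.848, 1.386).
Then the next iterate is (x₁, x₂, x₃)₁ = (1.231, -4.848, -0.614).

(1.231, -4.848, -0.614)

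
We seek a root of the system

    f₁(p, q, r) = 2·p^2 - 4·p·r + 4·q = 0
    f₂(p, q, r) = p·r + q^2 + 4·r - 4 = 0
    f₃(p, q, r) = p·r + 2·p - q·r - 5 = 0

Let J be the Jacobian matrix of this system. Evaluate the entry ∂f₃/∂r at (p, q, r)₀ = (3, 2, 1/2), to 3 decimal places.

1.000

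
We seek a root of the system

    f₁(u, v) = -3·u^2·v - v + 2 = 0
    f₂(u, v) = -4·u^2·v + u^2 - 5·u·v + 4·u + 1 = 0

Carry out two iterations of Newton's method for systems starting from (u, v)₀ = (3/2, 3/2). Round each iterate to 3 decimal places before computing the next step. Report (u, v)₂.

At (3/2, 3/2): F = (-9.625, -15.500).
Jacobian J = [[-6·u·v, -3·u^2 - 1], [-8·u·v + 2·u - 5·v + 4, -4·u^2 - 5·u]].
At the point, J = [[-13.500, -7.750], [-18.500, -16.500]] (det J = 79.375).
Solving J·Δ = −F gives Δ = (-0.487, -0.393).
Then the next iterate is (u, v)₁ = (1.013, 1.107).
Round to (1.013, 1.107) and repeat: F = (-2.51491, -4.07266), J = [[-6.72835, -4.07851], [-8.48013, -9.16968]].
Δ = (-0.238, -0.224), so (u, v)₂ = (0.775, 0.883).

(0.775, 0.883)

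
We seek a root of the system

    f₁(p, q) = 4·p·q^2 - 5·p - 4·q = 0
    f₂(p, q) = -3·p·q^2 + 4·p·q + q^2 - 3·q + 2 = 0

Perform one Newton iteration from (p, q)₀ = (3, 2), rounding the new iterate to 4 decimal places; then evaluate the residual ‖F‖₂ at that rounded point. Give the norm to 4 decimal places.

6.4938

At (3, 2): F = (25.0000, -12.0000).
Jacobian J = [[4·q^2 - 5, 8·p·q - 4], [-3·q^2 + 4·q, -6·p·q + 4·p + 2·q - 3]].
At the point, J = [[11.0000, 44.0000], [-4.0000, -23.0000]] (det J = -77.0000).
Solving J·Δ = −F gives Δ = (-0.6104, -0.4156).
Then the next iterate is (p, q)₁ = (2.3896, 1.5844).
Re-evaluating at (2.3896, 1.5844): F = (5.709075, -3.094554), so ‖F‖₂ = 6.4938.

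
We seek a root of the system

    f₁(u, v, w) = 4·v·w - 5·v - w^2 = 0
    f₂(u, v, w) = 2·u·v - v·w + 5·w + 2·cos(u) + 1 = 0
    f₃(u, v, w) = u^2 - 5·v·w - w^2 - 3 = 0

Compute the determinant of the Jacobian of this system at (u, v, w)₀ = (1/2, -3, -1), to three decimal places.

-768.762

J = [[0, 4·w - 5, 4·v - 2·w], [2·v - 2·sin(u), 2·u - w, -v + 5], [2·u, -5·w, -5·v - 2·w]].
At the point, J = [[0.000, -9.000, -10.000], [-6.95885, 2.000, 8.000], [1.000, 5.000, 17.000]].
det J = -768.762.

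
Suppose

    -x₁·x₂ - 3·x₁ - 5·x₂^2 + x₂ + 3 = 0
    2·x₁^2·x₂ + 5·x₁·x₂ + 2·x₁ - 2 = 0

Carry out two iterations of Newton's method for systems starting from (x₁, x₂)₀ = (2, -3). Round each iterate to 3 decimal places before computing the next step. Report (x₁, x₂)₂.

At (2, -3): F = (-45.000, -52.000).
Jacobian J = [[-x₂ - 3, -x₁ - 10·x₂ + 1], [4·x₁·x₂ + 5·x₂ + 2, 2·x₁^2 + 5·x₁]].
At the point, J = [[0.000, 29.000], [-37.000, 18.000]] (det J = 1073.000).
Solving J·Δ = −F gives Δ = (-0.651, 1.552).
Then the next iterate is (x₁, x₂)₁ = (1.349, -1.448).
Round to (1.349, -1.448) and repeat: F = (-11.02517, -14.33890), J = [[-1.552, 14.131], [-13.05341, 10.38460]].
Δ = (-0.524, 0.723), so (x₁, x₂)₂ = (0.825, -0.725).

(0.825, -0.725)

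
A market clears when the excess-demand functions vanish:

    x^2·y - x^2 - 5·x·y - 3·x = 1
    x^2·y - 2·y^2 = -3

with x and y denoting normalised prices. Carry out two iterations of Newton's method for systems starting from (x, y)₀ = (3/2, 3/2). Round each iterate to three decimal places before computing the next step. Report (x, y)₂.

(-0.391, 1.560)

At (3/2, 3/2): F = (-15.625, 1.875).
Jacobian J = [[2·x·y - 2·x - 5·y - 3, x^2 - 5·x], [2·x·y, x^2 - 4·y]].
At the point, J = [[-9.000, -5.250], [4.500, -3.750]] (det J = 57.375).
Solving J·Δ = −F gives Δ = (-1.193, -0.931).
Then the next iterate is (x, y)₁ = (0.307, 0.569).
Round to (0.307, 0.569) and repeat: F = (-2.83504, 2.40611), J = [[-6.10963, -1.44075], [0.34937, -2.18175]].
Δ = (-0.698, 0.991), so (x, y)₂ = (-0.391, 1.560).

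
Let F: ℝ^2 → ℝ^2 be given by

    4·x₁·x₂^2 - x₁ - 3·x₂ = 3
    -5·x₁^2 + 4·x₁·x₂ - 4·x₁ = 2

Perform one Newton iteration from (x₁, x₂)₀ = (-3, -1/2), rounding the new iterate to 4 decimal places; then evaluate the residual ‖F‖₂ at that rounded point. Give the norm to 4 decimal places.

7.5542

At (-3, -1/2): F = (-1.5000, -29.0000).
Jacobian J = [[4·x₂^2 - 1, 8·x₁·x₂ - 3], [-10·x₁ + 4·x₂ - 4, 4·x₁]].
At the point, J = [[0.0000, 9.0000], [24.0000, -12.0000]] (det J = -216.0000).
Solving J·Δ = −F gives Δ = (1.2917, 0.1667).
Then the next iterate is (x₁, x₂)₁ = (-1.7083, -0.3333).
Re-evaluating at (-1.7083, -0.3333): F = (-1.050893, -7.480739), so ‖F‖₂ = 7.5542.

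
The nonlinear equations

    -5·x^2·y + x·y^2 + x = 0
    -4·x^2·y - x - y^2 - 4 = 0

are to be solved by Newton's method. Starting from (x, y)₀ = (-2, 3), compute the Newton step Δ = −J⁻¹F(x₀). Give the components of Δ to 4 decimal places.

At (-2, 3): F = (-80.0000, -59.0000).
Jacobian J = [[-10·x·y + y^2 + 1, -5·x^2 + 2·x·y], [-8·x·y - 1, -4·x^2 - 2·y]].
At the point, J = [[70.0000, -32.0000], [47.0000, -22.0000]] (det J = -36.0000).
Solving J·Δ = −F gives Δ = (-3.5556, -10.2778).

(-3.5556, -10.2778)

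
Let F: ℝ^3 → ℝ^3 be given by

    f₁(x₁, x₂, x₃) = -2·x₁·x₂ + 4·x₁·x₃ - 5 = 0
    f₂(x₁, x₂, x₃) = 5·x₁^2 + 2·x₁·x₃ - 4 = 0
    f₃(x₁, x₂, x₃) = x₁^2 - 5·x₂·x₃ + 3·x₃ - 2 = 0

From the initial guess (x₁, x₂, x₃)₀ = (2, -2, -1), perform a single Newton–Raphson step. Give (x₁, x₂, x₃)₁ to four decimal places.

(1.1332, -1.4485, -0.0992)

At (2, -2, -1): F = (-5.0000, 12.0000, -11.0000).
Jacobian J = [[-2·x₂ + 4·x₃, -2·x₁, 4·x₁], [10·x₁ + 2·x₃, 0, 2·x₁], [2·x₁, -5·x₃, -5·x₂ + 3]].
At the point, J = [[0.0000, -4.0000, 8.0000], [18.0000, 0.0000, 4.0000], [4.0000, 5.0000, 13.0000]] (det J = 1592.0000).
Solving J·Δ = −F gives Δ = (-0.8668, 0.5515, 0.9008).
Then the next iterate is (x₁, x₂, x₃)₁ = (1.1332, -1.4485, -0.0992).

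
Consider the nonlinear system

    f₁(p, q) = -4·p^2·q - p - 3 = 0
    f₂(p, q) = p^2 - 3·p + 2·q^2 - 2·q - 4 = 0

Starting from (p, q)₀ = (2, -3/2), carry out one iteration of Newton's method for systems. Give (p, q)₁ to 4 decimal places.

At (2, -3/2): F = (19.0000, 1.5000).
Jacobian J = [[-8·p·q - 1, -4·p^2], [2·p - 3, 4·q - 2]].
At the point, J = [[23.0000, -16.0000], [1.0000, -8.0000]] (det J = -168.0000).
Solving J·Δ = −F gives Δ = (-0.7619, 0.0923).
Then the next iterate is (p, q)₁ = (1.2381, -1.4077).

(1.2381, -1.4077)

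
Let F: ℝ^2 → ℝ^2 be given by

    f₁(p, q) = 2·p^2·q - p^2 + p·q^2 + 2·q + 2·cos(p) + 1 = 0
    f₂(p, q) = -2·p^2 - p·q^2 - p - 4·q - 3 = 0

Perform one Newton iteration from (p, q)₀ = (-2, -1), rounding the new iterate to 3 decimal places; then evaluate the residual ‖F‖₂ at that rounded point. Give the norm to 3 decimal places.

3.881

At (-2, -1): F = (-15.83229, -3.000).
Jacobian J = [[4·p·q - 2·p + q^2 - 2·sin(p), 2·p^2 + 2·p·q + 2], [-4·p - q^2 - 1, -2·p·q - 4]].
At the point, J = [[14.81859, 14.000], [6.000, -8.000]] (det J = -202.54876).
Solving J·Δ = −F gives Δ = (0.833, 0.250).
Then the next iterate is (p, q)₁ = (-1.167, -0.750).
Re-evaluating at (-1.167, -0.750): F = (-3.77534, -0.90034), so ‖F‖₂ = 3.881.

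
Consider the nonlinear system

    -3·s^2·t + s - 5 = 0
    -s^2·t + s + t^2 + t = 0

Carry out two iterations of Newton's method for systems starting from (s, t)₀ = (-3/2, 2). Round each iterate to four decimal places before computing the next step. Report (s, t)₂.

(0.0363, -0.6126)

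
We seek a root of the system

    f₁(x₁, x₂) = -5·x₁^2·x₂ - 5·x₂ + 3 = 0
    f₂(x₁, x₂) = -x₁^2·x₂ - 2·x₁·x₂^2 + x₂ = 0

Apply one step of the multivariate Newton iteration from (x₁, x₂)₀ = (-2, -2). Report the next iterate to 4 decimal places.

(-0.7306, -1.9111)

At (-2, -2): F = (53.0000, 22.0000).
Jacobian J = [[-10·x₁·x₂, -5·x₁^2 - 5], [-2·x₁·x₂ - 2·x₂^2, -x₁^2 - 4·x₁·x₂ + 1]].
At the point, J = [[-40.0000, -25.0000], [-16.0000, -19.0000]] (det J = 360.0000).
Solving J·Δ = −F gives Δ = (1.2694, 0.0889).
Then the next iterate is (x₁, x₂)₁ = (-0.7306, -1.9111).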